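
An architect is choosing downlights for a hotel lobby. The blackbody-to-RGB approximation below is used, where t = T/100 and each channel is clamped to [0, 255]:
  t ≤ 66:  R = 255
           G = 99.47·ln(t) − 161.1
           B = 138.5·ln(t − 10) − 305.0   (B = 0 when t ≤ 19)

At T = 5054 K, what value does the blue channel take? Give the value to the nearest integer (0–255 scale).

t = 5054/100 = 50.54; the t ≤ 66 branch applies.
B = 138.5·ln(50.54 − 10) − 305.0 = 138.5·ln 40.54 − 305.0 = 138.5·3.7023 − 305.0 = 207.767.
Rounded: 208.

208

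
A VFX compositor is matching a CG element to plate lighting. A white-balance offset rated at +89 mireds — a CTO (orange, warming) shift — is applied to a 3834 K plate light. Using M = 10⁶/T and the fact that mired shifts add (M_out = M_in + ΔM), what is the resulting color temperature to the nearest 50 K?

2850 K

M_in = 10⁶/3834 = 260.82 mireds.
M_out = 260.82 + (+89) = 349.82 mireds.
T_out = 10⁶/349.82 = 2858.6 K → 2850 K.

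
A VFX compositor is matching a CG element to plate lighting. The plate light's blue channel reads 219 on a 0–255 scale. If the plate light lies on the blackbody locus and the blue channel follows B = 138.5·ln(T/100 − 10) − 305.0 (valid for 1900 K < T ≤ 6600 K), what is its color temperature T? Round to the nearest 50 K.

5400 K

ln(t − 10) = (219 + 305.0) / 138.5 = 3.7834.
t − 10 = e^3.7834 = 43.965, so t = 53.965.
T = 100·t = 5396 K → 5400 K to the nearest 50 K.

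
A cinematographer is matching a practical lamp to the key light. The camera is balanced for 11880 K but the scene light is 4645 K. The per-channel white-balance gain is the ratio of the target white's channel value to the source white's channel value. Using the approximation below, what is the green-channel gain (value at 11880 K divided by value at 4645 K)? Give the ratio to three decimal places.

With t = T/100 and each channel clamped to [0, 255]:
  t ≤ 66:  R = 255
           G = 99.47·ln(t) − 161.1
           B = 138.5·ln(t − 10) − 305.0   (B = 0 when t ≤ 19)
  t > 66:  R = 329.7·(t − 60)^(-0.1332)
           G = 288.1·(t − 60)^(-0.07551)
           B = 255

At 4645 K (t = 46.45):
  G = 99.47·ln 46.45 − 161.1 = 99.47·3.8384 − 161.1 = 220.703.
At 11880 K (t = 118.8):
  G = 288.1·(118.8 − 60)^(-0.07551) = 288.1·58.8^(-0.07551) = 288.1·0.73518 = 211.806.
Gain = 211.806 / 220.703 = 0.9597 → 0.960.

0.960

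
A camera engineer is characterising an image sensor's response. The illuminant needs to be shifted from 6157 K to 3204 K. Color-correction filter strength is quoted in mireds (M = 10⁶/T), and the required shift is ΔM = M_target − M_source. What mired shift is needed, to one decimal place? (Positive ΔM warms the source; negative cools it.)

M_source = 10⁶/6157 = 162.417; M_target = 10⁶/3204 = 312.110.
ΔM = 312.110 − 162.417 = 149.693 → +149.7 mireds, a warming shift.

+149.7 mireds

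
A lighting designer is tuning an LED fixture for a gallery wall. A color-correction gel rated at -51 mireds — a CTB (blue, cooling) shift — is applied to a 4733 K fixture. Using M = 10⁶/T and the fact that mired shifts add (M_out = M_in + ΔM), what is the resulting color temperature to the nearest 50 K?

6250 K

M_in = 10⁶/4733 = 211.28 mireds.
M_out = 211.28 + (-51) = 160.28 mireds.
T_out = 10⁶/160.28 = 6239.0 K → 6250 K.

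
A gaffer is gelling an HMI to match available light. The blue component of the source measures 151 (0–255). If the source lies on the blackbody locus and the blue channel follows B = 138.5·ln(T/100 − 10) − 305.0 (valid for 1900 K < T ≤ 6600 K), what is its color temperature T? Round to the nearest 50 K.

ln(t − 10) = (151 + 305.0) / 138.5 = 3.2924.
t − 10 = e^3.2924 = 26.908, so t = 36.908.
T = 100·t = 3691 K → 3700 K to the nearest 50 K.

3700 K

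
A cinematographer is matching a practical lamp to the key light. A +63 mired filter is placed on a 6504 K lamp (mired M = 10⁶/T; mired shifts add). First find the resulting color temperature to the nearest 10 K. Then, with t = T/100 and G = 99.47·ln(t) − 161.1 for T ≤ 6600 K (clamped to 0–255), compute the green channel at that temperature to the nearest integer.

M_in = 10⁶/6504 = 153.75; M_out = 153.75 + (+63) = 216.75.
T_out = 10⁶/216.75 = 4613.6 K → 4610 K; t = 46.1.
G = 99.47·ln 46.1 − 161.1 = 99.47·3.8308 − 161.1 = 219.951.
Rounded: 220.

220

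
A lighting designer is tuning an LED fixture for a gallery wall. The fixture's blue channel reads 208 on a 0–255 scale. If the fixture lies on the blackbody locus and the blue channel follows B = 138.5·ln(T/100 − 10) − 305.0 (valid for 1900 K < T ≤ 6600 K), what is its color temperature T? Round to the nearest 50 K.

ln(t − 10) = (208 + 305.0) / 138.5 = 3.7040.
t − 10 = e^3.7040 = 40.608, so t = 50.608.
T = 100·t = 5061 K → 5050 K to the nearest 50 K.

5050 K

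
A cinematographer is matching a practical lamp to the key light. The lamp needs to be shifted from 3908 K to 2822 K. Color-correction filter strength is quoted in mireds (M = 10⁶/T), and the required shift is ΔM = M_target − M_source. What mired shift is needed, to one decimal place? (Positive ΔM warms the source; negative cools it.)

M_source = 10⁶/3908 = 255.885; M_target = 10⁶/2822 = 354.359.
ΔM = 354.359 − 255.885 = 98.473 → +98.5 mireds, a warming shift.

+98.5 mireds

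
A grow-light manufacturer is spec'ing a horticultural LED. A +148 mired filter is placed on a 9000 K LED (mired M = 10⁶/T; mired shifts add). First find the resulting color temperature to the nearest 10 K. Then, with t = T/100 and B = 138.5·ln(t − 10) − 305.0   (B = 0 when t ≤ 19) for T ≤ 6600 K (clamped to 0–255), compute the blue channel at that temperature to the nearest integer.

M_in = 10⁶/9000 = 111.11; M_out = 111.11 + (+148) = 259.11.
T_out = 10⁶/259.11 = 3859.3 K → 3860 K; t = 38.6.
B = 138.5·ln(38.6 − 10) − 305.0 = 138.5·ln 28.6 − 305.0 = 138.5·3.3534 − 305.0 = 159.447.
Rounded: 159.

159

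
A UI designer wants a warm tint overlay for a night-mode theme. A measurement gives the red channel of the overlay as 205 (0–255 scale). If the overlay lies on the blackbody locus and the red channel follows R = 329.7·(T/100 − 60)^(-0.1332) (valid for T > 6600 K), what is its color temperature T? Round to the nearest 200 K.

(t − 60)^(-0.1332) = 205/329.7 = 0.62178.
t − 60 = 0.62178^(1/-0.1332) = 0.62178^(-7.508) = 35.423, so t = 95.423.
T = 100·t = 9542 K → 9600 K to the nearest 200 K.

9600 K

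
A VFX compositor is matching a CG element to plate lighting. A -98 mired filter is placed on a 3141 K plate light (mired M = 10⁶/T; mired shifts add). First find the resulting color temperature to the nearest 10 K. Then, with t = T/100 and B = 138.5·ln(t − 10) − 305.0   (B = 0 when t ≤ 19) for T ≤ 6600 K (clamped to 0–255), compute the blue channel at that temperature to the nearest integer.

M_in = 10⁶/3141 = 318.37; M_out = 318.37 + (-98) = 220.37.
T_out = 10⁶/220.37 = 4537.8 K → 4540 K; t = 45.4.
B = 138.5·ln(45.4 − 10) − 305.0 = 138.5·ln 35.4 − 305.0 = 138.5·3.5667 − 305.0 = 188.990.
Rounded: 189.

189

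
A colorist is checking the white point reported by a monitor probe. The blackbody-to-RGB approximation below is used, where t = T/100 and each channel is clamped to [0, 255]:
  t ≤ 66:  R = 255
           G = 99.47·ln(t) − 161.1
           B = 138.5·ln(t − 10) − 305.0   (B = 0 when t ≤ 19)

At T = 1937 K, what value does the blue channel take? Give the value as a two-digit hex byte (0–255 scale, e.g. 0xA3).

t = 1937/100 = 19.37; the t ≤ 66 branch applies.
B = 138.5·ln(19.37 − 10) − 305.0 = 138.5·ln 9.37 − 305.0 = 138.5·2.2375 − 305.0 = 4.896.
Rounded: 5; in hex, 0x05.

0x05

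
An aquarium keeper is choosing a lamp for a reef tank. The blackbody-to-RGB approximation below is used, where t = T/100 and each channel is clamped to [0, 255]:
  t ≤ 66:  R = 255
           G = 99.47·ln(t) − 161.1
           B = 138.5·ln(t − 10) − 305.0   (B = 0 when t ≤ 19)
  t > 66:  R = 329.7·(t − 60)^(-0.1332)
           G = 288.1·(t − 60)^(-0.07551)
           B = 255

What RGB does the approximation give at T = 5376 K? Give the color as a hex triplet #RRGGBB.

#FFEBDA

t = 5376/100 = 53.76; the t ≤ 66 branch applies.
R = 255 by definition for t ≤ 66.
G = 99.47·ln 53.76 − 161.1 = 99.47·3.9845 − 161.1 = 235.241.
B = 138.5·ln(53.76 − 10) − 305.0 = 138.5·ln 43.76 − 305.0 = 138.5·3.7787 − 305.0 = 218.353.
Rounded: (255, 235, 218).
In hex: #FFEBDA.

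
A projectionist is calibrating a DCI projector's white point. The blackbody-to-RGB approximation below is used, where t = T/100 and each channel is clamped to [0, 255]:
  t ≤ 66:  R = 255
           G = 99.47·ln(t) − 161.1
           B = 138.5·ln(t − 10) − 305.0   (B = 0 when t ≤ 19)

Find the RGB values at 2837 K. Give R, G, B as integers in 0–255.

t = 2837/100 = 28.37; the t ≤ 66 branch applies.
R = 255 by definition for t ≤ 66.
G = 99.47·ln 28.37 − 161.1 = 99.47·3.3453 − 161.1 = 171.660.
B = 138.5·ln(28.37 − 10) − 305.0 = 138.5·ln 18.37 − 305.0 = 138.5·2.9107 − 305.0 = 98.135.
Rounded: (255, 172, 98).

R=255, G=172, B=98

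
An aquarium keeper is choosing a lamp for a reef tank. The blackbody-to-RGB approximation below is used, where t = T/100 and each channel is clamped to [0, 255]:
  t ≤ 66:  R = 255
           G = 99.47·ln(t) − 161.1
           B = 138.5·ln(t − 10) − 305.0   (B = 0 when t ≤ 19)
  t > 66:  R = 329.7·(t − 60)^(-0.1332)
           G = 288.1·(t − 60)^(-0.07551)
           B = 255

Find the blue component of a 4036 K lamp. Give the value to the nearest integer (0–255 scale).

t = 4036/100 = 40.36; the t ≤ 66 branch applies.
B = 138.5·ln(40.36 − 10) − 305.0 = 138.5·ln 30.36 − 305.0 = 138.5·3.4131 − 305.0 = 167.718.
Rounded: 168.

168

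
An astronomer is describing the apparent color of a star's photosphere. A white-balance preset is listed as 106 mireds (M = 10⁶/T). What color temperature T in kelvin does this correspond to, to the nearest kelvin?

9434 K

T = 10⁶ / 106 = 9433.96 K → 9434 K.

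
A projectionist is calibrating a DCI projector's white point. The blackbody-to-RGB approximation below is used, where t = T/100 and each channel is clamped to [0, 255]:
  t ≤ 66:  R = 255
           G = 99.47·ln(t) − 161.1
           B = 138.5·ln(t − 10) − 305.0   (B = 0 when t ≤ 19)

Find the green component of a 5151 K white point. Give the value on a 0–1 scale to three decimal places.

0.906

t = 5151/100 = 51.51; the t ≤ 66 branch applies.
G = 99.47·ln 51.51 − 161.1 = 99.47·3.9418 − 161.1 = 230.988.
On a 0–1 scale: 230.988/255 = 0.9058 → 0.906.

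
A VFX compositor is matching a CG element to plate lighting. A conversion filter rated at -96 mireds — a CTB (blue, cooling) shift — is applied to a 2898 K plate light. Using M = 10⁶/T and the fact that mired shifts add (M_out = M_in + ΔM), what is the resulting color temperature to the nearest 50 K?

M_in = 10⁶/2898 = 345.07 mireds.
M_out = 345.07 + (-96) = 249.07 mireds.
T_out = 10⁶/249.07 = 4015.0 K → 4000 K.

4000 K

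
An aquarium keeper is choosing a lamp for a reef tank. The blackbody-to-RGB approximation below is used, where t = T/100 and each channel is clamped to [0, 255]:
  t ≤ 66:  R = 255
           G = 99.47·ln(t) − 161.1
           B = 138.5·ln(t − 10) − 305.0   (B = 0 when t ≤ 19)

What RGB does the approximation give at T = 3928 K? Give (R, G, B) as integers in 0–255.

t = 3928/100 = 39.28; the t ≤ 66 branch applies.
R = 255 by definition for t ≤ 66.
G = 99.47·ln 39.28 − 161.1 = 99.47·3.6707 − 161.1 = 204.026.
B = 138.5·ln(39.28 − 10) − 305.0 = 138.5·ln 29.28 − 305.0 = 138.5·3.3769 − 305.0 = 162.701.
Rounded: (255, 204, 163).

(255, 204, 163)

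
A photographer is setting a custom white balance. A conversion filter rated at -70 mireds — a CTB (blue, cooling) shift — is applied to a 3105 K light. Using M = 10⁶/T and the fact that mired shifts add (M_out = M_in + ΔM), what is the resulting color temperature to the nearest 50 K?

M_in = 10⁶/3105 = 322.06 mireds.
M_out = 322.06 + (-70) = 252.06 mireds.
T_out = 10⁶/252.06 = 3967.3 K → 3950 K.

3950 K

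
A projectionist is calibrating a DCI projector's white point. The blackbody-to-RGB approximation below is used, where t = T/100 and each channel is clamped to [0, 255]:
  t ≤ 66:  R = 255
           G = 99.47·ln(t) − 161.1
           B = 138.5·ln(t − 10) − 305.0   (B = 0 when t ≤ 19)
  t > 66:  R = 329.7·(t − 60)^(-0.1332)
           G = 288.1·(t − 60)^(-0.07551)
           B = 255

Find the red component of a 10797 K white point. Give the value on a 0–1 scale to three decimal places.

t = 10797/100 = 107.97; the t > 66 branch applies.
R = 329.7·(107.97 − 60)^(-0.1332) = 329.7·47.97^(-0.1332) = 329.7·0.59717 = 196.886.
On a 0–1 scale: 196.886/255 = 0.7721 → 0.772.

0.772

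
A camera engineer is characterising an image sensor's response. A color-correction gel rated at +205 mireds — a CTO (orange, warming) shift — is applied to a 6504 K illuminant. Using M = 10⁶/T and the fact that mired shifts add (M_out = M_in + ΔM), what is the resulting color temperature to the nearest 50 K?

M_in = 10⁶/6504 = 153.75 mireds.
M_out = 153.75 + (+205) = 358.75 mireds.
T_out = 10⁶/358.75 = 2787.4 K → 2800 K.

2800 K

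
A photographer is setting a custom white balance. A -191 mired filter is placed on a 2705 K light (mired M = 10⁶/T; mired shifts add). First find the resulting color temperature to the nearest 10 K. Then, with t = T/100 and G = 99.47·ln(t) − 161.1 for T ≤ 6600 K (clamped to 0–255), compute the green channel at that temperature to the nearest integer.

239

M_in = 10⁶/2705 = 369.69; M_out = 369.69 + (-191) = 178.69.
T_out = 10⁶/178.69 = 5596.4 K → 5600 K; t = 56.
G = 99.47·ln 56 − 161.1 = 99.47·4.0254 − 161.1 = 239.302.
Rounded: 239.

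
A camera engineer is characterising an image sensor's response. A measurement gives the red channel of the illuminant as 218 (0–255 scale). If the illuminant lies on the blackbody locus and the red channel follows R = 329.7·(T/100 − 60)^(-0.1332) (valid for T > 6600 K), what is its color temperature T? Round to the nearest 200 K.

8200 K

(t − 60)^(-0.1332) = 218/329.7 = 0.66121.
t − 60 = 0.66121^(1/-0.1332) = 0.66121^(-7.508) = 22.326, so t = 82.326.
T = 100·t = 8233 K → 8200 K to the nearest 200 K.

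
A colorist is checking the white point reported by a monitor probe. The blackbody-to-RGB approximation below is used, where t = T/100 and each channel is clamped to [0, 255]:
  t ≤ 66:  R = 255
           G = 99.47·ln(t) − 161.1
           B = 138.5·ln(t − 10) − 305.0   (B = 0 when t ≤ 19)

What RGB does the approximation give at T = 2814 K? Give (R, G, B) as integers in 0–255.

(255, 171, 96)

t = 2814/100 = 28.14; the t ≤ 66 branch applies.
R = 255 by definition for t ≤ 66.
G = 99.47·ln 28.14 − 161.1 = 99.47·3.3372 − 161.1 = 170.850.
B = 138.5·ln(28.14 − 10) − 305.0 = 138.5·ln 18.14 − 305.0 = 138.5·2.8981 − 305.0 = 96.390.
Rounded: (255, 171, 96).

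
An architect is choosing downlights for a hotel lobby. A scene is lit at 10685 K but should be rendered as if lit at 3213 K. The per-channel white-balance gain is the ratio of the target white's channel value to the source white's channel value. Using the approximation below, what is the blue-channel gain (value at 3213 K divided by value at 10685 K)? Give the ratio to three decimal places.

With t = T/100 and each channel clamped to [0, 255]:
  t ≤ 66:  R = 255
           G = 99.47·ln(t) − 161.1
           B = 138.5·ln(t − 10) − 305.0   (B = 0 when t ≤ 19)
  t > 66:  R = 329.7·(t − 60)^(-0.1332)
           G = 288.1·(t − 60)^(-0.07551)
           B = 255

At 10685 K (t = 106.85):
  B = 255 by definition for t > 66.
At 3213 K (t = 32.13):
  B = 138.5·ln(32.13 − 10) − 305.0 = 138.5·ln 22.13 − 305.0 = 138.5·3.0969 − 305.0 = 123.925.
Gain = 123.925 / 255.000 = 0.4860 → 0.486.

0.486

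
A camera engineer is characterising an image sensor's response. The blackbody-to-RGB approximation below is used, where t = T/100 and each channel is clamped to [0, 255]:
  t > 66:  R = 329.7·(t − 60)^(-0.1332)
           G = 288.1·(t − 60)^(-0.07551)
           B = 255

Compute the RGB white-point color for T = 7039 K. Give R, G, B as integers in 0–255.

R=241, G=241, B=255

t = 7039/100 = 70.39; the t > 66 branch applies.
R = 329.7·(70.39 − 60)^(-0.1332) = 329.7·10.39^(-0.1332) = 329.7·0.73213 = 241.382.
G = 288.1·(70.39 − 60)^(-0.07551) = 288.1·10.39^(-0.07551) = 288.1·0.83798 = 241.423.
B = 255 by definition for t > 66.
Rounded: (241, 241, 255).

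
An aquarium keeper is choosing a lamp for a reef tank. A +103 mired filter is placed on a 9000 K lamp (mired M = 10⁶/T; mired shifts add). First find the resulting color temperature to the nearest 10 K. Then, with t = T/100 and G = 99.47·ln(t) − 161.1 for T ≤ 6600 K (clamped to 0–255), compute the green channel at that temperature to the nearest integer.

221

M_in = 10⁶/9000 = 111.11; M_out = 111.11 + (+103) = 214.11.
T_out = 10⁶/214.11 = 4670.5 K → 4670 K; t = 46.7.
G = 99.47·ln 46.7 − 161.1 = 99.47·3.8437 − 161.1 = 221.237.
Rounded: 221.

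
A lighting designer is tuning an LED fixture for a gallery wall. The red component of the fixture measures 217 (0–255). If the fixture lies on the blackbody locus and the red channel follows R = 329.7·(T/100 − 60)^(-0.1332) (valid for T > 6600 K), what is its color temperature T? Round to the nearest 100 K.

(t − 60)^(-0.1332) = 217/329.7 = 0.65817.
t − 60 = 0.65817^(1/-0.1332) = 0.65817^(-7.508) = 23.110, so t = 83.110.
T = 100·t = 8311 K → 8300 K to the nearest 100 K.

8300 K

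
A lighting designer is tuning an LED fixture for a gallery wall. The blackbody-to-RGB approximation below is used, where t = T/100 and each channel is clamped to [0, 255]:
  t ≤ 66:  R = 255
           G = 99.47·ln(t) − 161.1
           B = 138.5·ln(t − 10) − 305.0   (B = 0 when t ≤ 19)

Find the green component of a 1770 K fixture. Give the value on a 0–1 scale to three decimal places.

t = 1770/100 = 17.7; the t ≤ 66 branch applies.
G = 99.47·ln 17.7 − 161.1 = 99.47·2.8736 − 161.1 = 124.733.
On a 0–1 scale: 124.733/255 = 0.4892 → 0.489.

0.489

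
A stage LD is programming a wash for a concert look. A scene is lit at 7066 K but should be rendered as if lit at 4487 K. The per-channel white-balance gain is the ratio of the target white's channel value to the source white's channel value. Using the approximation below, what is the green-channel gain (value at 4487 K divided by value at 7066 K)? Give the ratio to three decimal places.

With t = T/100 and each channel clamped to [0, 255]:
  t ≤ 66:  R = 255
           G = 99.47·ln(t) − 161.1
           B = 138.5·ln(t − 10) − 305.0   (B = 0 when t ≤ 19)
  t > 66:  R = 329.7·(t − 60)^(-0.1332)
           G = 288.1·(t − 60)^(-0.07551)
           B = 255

0.902

At 7066 K (t = 70.66):
  G = 288.1·(70.66 − 60)^(-0.07551) = 288.1·10.66^(-0.07551) = 288.1·0.83636 = 240.956.
At 4487 K (t = 44.87):
  G = 99.47·ln 44.87 − 161.1 = 99.47·3.8038 − 161.1 = 217.261.
Gain = 217.261 / 240.956 = 0.9017 → 0.902.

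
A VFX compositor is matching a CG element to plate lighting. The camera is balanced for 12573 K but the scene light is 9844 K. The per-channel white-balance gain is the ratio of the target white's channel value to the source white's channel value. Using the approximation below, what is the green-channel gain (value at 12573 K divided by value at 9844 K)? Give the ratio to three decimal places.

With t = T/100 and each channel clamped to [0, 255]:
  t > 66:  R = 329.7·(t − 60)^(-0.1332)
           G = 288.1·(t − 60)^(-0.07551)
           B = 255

0.960

At 9844 K (t = 98.44):
  G = 288.1·(98.44 − 60)^(-0.07551) = 288.1·38.44^(-0.07551) = 288.1·0.75916 = 218.714.
At 12573 K (t = 125.73):
  G = 288.1·(125.73 − 60)^(-0.07551) = 288.1·65.73^(-0.07551) = 288.1·0.72902 = 210.031.
Gain = 210.031 / 218.714 = 0.9603 → 0.960.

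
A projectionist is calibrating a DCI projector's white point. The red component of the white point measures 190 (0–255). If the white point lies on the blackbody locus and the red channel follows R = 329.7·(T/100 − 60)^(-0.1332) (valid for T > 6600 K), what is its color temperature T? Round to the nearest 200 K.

(t − 60)^(-0.1332) = 190/329.7 = 0.57628.
t − 60 = 0.57628^(1/-0.1332) = 0.57628^(-7.508) = 62.667, so t = 122.667.
T = 100·t = 12267 K → 12200 K to the nearest 200 K.

12200 K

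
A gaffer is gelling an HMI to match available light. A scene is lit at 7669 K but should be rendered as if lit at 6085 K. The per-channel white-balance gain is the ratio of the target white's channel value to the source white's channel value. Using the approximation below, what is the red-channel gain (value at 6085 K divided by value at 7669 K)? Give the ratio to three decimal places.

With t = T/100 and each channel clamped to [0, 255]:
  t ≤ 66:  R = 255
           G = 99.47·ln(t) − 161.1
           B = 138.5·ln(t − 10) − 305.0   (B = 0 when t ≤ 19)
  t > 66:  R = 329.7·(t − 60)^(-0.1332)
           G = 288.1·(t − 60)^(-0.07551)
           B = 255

1.125

At 7669 K (t = 76.69):
  R = 329.7·(76.69 − 60)^(-0.1332) = 329.7·16.69^(-0.1332) = 329.7·0.68734 = 226.615.
At 6085 K (t = 60.85):
  R = 255 by definition for t ≤ 66.
Gain = 255.000 / 226.615 = 1.1253 → 1.125.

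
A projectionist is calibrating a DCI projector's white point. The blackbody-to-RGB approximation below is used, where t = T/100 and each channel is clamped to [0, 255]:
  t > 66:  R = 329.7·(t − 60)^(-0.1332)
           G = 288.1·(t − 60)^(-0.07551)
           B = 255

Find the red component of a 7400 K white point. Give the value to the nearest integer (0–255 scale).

232

t = 7400/100 = 74; the t > 66 branch applies.
R = 329.7·(74 − 60)^(-0.1332) = 329.7·14^(-0.1332) = 329.7·0.70362 = 231.982.
Rounded: 232.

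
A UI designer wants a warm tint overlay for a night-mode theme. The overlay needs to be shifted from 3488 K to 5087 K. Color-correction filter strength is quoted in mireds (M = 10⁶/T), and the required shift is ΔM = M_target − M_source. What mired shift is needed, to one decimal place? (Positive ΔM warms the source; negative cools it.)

M_source = 10⁶/3488 = 286.697; M_target = 10⁶/5087 = 196.580.
ΔM = 196.580 − 286.697 = -90.118 → -90.1 mireds, a cooling shift.

-90.1 mireds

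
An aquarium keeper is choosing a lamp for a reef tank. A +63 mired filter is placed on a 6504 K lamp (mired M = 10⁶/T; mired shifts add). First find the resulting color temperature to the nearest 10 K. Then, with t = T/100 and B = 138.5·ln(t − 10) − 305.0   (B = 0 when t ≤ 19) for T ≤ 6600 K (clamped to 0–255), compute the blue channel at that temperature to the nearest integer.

192

M_in = 10⁶/6504 = 153.75; M_out = 153.75 + (+63) = 216.75.
T_out = 10⁶/216.75 = 4613.6 K → 4610 K; t = 46.1.
B = 138.5·ln(46.1 − 10) − 305.0 = 138.5·ln 36.1 − 305.0 = 138.5·3.5863 − 305.0 = 191.702.
Rounded: 192.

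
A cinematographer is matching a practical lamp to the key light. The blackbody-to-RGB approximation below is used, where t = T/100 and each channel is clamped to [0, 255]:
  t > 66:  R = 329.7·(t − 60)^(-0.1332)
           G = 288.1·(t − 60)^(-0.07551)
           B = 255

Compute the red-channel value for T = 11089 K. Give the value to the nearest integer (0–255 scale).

t = 11089/100 = 110.89; the t > 66 branch applies.
R = 329.7·(110.89 − 60)^(-0.1332) = 329.7·50.89^(-0.1332) = 329.7·0.59248 = 195.342.
Rounded: 195.

195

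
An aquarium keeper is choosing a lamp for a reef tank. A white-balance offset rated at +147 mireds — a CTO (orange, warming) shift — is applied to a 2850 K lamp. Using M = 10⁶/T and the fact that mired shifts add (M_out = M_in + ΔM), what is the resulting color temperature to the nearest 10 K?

2010 K

M_in = 10⁶/2850 = 350.88 mireds.
M_out = 350.88 + (+147) = 497.88 mireds.
T_out = 10⁶/497.88 = 2008.5 K → 2010 K.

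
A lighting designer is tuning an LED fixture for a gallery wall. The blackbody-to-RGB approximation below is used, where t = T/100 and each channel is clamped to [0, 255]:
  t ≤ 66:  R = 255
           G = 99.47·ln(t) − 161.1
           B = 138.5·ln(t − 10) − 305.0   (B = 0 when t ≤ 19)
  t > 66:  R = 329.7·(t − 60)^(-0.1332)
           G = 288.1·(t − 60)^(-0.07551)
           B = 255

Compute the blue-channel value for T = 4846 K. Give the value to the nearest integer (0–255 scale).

t = 4846/100 = 48.46; the t ≤ 66 branch applies.
B = 138.5·ln(48.46 − 10) − 305.0 = 138.5·ln 38.46 − 305.0 = 138.5·3.6496 − 305.0 = 200.472.
Rounded: 200.

200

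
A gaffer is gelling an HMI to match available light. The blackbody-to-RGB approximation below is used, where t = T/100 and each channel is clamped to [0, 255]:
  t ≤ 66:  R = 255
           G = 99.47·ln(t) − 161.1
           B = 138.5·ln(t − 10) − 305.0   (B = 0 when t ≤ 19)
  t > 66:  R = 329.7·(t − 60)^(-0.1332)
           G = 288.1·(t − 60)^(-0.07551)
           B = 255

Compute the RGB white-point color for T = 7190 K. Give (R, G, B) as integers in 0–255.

(237, 239, 255)

t = 7190/100 = 71.9; the t > 66 branch applies.
R = 329.7·(71.9 − 60)^(-0.1332) = 329.7·11.9^(-0.1332) = 329.7·0.71901 = 237.059.
G = 288.1·(71.9 − 60)^(-0.07551) = 288.1·11.9^(-0.07551) = 288.1·0.82944 = 238.962.
B = 255 by definition for t > 66.
Rounded: (237, 239, 255).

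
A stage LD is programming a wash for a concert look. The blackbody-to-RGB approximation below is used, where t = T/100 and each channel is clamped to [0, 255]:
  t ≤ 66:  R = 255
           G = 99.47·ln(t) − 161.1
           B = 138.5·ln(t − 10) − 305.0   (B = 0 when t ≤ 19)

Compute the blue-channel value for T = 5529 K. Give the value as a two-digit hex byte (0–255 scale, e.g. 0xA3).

0xDF

t = 5529/100 = 55.29; the t ≤ 66 branch applies.
B = 138.5·ln(55.29 − 10) − 305.0 = 138.5·ln 45.29 − 305.0 = 138.5·3.8131 − 305.0 = 223.112.
Rounded: 223; in hex, 0xDF.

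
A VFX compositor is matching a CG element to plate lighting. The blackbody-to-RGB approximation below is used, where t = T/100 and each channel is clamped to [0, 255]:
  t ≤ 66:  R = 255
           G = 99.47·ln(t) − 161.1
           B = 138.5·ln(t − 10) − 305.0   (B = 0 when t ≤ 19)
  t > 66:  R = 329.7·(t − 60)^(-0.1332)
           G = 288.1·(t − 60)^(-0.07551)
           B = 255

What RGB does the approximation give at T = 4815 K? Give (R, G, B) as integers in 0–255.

(255, 224, 199)

t = 4815/100 = 48.15; the t ≤ 66 branch applies.
R = 255 by definition for t ≤ 66.
G = 99.47·ln 48.15 − 161.1 = 99.47·3.8743 − 161.1 = 224.279.
B = 138.5·ln(48.15 − 10) − 305.0 = 138.5·ln 38.15 − 305.0 = 138.5·3.6415 − 305.0 = 199.351.
Rounded: (255, 224, 199).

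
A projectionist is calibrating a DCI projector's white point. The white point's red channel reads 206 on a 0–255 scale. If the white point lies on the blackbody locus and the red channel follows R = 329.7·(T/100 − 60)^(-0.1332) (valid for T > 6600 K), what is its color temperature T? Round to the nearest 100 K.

9400 K

(t − 60)^(-0.1332) = 206/329.7 = 0.62481.
t − 60 = 0.62481^(1/-0.1332) = 0.62481^(-7.508) = 34.152, so t = 94.152.
T = 100·t = 9415 K → 9400 K to the nearest 100 K.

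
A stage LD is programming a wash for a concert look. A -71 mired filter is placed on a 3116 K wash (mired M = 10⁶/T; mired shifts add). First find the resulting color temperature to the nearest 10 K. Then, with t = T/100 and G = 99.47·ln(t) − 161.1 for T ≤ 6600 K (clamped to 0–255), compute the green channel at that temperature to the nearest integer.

206

M_in = 10⁶/3116 = 320.92; M_out = 320.92 + (-71) = 249.92.
T_out = 10⁶/249.92 = 4001.2 K → 4000 K; t = 40.
G = 99.47·ln 40 − 161.1 = 99.47·3.6889 − 161.1 = 205.833.
Rounded: 206.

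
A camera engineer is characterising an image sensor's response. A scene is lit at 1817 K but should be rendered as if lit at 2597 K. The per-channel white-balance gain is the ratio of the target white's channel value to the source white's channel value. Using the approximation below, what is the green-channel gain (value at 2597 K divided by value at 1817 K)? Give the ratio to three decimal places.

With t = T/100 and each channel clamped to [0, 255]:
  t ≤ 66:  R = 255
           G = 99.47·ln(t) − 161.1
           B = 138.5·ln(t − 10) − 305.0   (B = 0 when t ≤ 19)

At 1817 K (t = 18.17):
  G = 99.47·ln 18.17 − 161.1 = 99.47·2.8998 − 161.1 = 127.340.
At 2597 K (t = 25.97):
  G = 99.47·ln 25.97 − 161.1 = 99.47·3.2569 − 161.1 = 162.868.
Gain = 162.868 / 127.340 = 1.2790 → 1.279.

1.279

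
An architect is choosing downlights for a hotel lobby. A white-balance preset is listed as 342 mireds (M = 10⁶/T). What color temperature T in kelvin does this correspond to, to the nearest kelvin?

2924 K

T = 10⁶ / 342 = 2923.98 K → 2924 K.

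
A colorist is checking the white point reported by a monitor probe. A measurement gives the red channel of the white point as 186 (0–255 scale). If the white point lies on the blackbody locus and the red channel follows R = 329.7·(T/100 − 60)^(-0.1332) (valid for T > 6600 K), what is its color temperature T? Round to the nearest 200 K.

13400 K

(t − 60)^(-0.1332) = 186/329.7 = 0.56415.
t − 60 = 0.56415^(1/-0.1332) = 0.56415^(-7.508) = 73.521, so t = 133.521.
T = 100·t = 13352 K → 13400 K to the nearest 200 K.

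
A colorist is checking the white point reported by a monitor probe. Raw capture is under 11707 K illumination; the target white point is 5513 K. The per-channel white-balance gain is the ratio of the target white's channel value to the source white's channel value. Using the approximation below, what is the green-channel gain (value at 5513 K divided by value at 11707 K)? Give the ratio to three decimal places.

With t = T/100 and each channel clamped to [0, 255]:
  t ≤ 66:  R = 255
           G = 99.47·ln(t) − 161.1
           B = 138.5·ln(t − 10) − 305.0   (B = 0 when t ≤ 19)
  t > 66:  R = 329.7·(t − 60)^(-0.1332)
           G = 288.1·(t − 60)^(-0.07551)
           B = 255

At 11707 K (t = 117.07):
  G = 288.1·(117.07 − 60)^(-0.07551) = 288.1·57.07^(-0.07551) = 288.1·0.73684 = 212.284.
At 5513 K (t = 55.13):
  G = 99.47·ln 55.13 − 161.1 = 99.47·4.0097 − 161.1 = 237.744.
Gain = 237.744 / 212.284 = 1.1199 → 1.120.

1.120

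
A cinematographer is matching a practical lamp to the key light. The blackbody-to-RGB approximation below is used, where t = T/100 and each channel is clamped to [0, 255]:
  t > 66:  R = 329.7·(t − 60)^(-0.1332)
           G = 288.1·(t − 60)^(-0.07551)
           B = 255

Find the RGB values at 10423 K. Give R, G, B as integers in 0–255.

R=199, G=216, B=255

t = 10423/100 = 104.23; the t > 66 branch applies.
R = 329.7·(104.23 − 60)^(-0.1332) = 329.7·44.23^(-0.1332) = 329.7·0.60366 = 199.026.
G = 288.1·(104.23 − 60)^(-0.07551) = 288.1·44.23^(-0.07551) = 288.1·0.75116 = 216.409.
B = 255 by definition for t > 66.
Rounded: (199, 216, 255).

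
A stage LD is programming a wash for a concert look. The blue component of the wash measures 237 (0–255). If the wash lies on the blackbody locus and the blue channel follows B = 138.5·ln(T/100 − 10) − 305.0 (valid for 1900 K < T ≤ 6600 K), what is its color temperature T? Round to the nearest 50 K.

6000 K

ln(t − 10) = (237 + 305.0) / 138.5 = 3.9134.
t − 10 = e^3.9134 = 50.067, so t = 60.067.
T = 100·t = 6007 K → 6000 K to the nearest 50 K.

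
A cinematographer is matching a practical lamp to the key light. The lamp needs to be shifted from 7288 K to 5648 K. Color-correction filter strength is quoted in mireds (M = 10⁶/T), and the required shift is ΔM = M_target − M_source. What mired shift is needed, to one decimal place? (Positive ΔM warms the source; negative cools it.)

M_source = 10⁶/7288 = 137.212; M_target = 10⁶/5648 = 177.054.
ΔM = 177.054 − 137.212 = 39.842 → +39.8 mireds, a warming shift.

+39.8 mireds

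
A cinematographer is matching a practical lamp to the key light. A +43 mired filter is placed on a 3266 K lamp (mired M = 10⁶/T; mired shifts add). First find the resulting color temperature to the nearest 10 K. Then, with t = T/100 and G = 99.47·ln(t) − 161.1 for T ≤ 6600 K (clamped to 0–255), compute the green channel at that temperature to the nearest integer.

172

M_in = 10⁶/3266 = 306.18; M_out = 306.18 + (+43) = 349.18.
T_out = 10⁶/349.18 = 2863.8 K → 2860 K; t = 28.6.
G = 99.47·ln 28.6 − 161.1 = 99.47·3.3534 − 161.1 = 172.463.
Rounded: 172.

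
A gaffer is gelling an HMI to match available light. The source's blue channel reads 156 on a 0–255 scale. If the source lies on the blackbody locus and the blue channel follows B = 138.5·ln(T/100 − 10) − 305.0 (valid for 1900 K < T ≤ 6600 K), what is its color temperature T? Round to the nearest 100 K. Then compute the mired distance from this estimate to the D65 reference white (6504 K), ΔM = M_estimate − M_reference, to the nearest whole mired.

ln(t − 10) = (156 + 305.0) / 138.5 = 3.3285.
t − 10 = e^3.3285 = 27.897, so t = 37.897.
T = 100·t = 3790 K → 3800 K to the nearest 100 K.
M_estimate = 10⁶/3800 = 263.16; M_reference = 10⁶/6504 = 153.75.
ΔM = 263.16 − 153.75 = 109.41 → +109 mireds.

+109 mireds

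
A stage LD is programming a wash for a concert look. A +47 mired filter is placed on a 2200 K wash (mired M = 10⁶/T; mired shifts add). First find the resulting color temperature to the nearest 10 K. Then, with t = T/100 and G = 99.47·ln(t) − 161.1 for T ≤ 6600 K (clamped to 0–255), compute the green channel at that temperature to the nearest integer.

M_in = 10⁶/2200 = 454.55; M_out = 454.55 + (+47) = 501.55.
T_out = 10⁶/501.55 = 1993.8 K → 1990 K; t = 19.9.
G = 99.47·ln 19.9 − 161.1 = 99.47·2.9907 − 161.1 = 136.387.
Rounded: 136.

136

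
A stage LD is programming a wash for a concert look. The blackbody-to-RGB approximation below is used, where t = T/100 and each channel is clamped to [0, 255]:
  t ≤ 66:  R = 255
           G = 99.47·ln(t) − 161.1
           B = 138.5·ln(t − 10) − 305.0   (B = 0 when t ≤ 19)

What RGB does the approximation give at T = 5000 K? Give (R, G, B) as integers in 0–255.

t = 5000/100 = 50; the t ≤ 66 branch applies.
R = 255 by definition for t ≤ 66.
G = 99.47·ln 50 − 161.1 = 99.47·3.9120 − 161.1 = 228.029.
B = 138.5·ln(50 − 10) − 305.0 = 138.5·ln 40 − 305.0 = 138.5·3.6889 − 305.0 = 205.910.
Rounded: (255, 228, 206).

(255, 228, 206)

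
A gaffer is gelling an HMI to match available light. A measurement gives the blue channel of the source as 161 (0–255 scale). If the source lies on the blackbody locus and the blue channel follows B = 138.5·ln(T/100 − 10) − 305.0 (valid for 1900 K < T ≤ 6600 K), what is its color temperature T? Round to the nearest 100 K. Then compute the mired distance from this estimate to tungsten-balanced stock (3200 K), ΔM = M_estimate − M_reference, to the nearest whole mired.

ln(t − 10) = (161 + 305.0) / 138.5 = 3.3646.
t − 10 = e^3.3646 = 28.923, so t = 38.923.
T = 100·t = 3892 K → 3900 K to the nearest 100 K.
M_estimate = 10⁶/3900 = 256.41; M_reference = 10⁶/3200 = 312.50.
ΔM = 256.41 − 312.50 = -56.09 → -56 mireds.

-56 mireds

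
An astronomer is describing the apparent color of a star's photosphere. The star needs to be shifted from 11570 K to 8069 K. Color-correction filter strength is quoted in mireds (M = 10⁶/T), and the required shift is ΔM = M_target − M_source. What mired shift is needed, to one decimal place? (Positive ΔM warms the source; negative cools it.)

+37.5 mireds

M_source = 10⁶/11570 = 86.430; M_target = 10⁶/8069 = 123.931.
ΔM = 123.931 − 86.430 = 37.501 → +37.5 mireds, a warming shift.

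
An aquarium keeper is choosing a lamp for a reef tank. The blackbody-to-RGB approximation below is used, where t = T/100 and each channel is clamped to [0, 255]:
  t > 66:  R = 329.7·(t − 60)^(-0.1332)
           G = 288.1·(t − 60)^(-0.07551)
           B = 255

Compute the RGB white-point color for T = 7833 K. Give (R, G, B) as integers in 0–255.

(224, 231, 255)

t = 7833/100 = 78.33; the t > 66 branch applies.
R = 329.7·(78.33 − 60)^(-0.1332) = 329.7·18.33^(-0.1332) = 329.7·0.67881 = 223.803.
G = 288.1·(78.33 − 60)^(-0.07551) = 288.1·18.33^(-0.07551) = 288.1·0.80282 = 231.293.
B = 255 by definition for t > 66.
Rounded: (224, 231, 255).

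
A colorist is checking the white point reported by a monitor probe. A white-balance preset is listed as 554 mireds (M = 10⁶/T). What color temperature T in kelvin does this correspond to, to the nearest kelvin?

1805 K

T = 10⁶ / 554 = 1805.05 K → 1805 K.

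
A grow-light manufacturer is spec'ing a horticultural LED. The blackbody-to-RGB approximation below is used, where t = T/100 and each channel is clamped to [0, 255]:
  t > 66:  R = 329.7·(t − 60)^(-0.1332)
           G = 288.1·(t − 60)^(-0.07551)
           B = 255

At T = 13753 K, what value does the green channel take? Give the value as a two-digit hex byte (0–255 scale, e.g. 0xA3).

0xCF

t = 13753/100 = 137.53; the t > 66 branch applies.
G = 288.1·(137.53 − 60)^(-0.07551) = 288.1·77.53^(-0.07551) = 288.1·0.71999 = 207.429.
Rounded: 207; in hex, 0xCF.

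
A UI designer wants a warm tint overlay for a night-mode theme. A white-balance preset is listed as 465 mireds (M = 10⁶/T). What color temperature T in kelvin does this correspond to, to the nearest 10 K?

2150 K

T = 10⁶ / 465 = 2150.54 K → 2150 K.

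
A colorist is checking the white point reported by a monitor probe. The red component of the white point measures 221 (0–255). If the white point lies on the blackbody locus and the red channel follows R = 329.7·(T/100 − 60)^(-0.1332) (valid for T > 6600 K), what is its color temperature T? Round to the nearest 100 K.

8000 K

(t − 60)^(-0.1332) = 221/329.7 = 0.67031.
t − 60 = 0.67031^(1/-0.1332) = 0.67031^(-7.508) = 20.149, so t = 80.149.
T = 100·t = 8015 K → 8000 K to the nearest 100 K.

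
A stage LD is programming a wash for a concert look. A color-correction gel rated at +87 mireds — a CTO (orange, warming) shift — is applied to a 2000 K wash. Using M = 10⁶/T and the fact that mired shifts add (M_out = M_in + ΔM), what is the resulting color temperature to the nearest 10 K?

1700 K

M_in = 10⁶/2000 = 500.00 mireds.
M_out = 500.00 + (+87) = 587.00 mireds.
T_out = 10⁶/587.00 = 1703.6 K → 1700 K.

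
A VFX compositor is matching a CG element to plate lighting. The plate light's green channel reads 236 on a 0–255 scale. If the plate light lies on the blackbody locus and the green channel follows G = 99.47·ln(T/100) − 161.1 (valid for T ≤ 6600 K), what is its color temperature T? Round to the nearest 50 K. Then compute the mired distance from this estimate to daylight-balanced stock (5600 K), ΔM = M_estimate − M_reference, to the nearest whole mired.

ln t = (236 + 161.1) / 99.47 = 3.9922.
t = e^3.9922 = 54.172.
T = 100·t = 5417 K → 5400 K to the nearest 50 K.
M_estimate = 10⁶/5400 = 185.19; M_reference = 10⁶/5600 = 178.57.
ΔM = 185.19 − 178.57 = 6.61 → +7 mireds.

+7 mireds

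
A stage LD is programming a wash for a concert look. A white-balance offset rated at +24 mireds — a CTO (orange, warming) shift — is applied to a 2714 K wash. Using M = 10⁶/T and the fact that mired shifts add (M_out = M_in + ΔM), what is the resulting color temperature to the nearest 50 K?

2550 K

M_in = 10⁶/2714 = 368.46 mireds.
M_out = 368.46 + (+24) = 392.46 mireds.
T_out = 10⁶/392.46 = 2548.0 K → 2550 K.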